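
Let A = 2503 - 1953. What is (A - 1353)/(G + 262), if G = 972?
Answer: -803/1234 ≈ -0.65073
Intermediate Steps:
A = 550
(A - 1353)/(G + 262) = (550 - 1353)/(972 + 262) = -803/1234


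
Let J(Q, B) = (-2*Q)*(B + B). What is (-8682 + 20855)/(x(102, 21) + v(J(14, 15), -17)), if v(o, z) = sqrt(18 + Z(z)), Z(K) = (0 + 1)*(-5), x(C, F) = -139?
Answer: -1692047/19308 - 12173*sqrt(13)/19308 ≈ -89.908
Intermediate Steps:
Z(K) = -5 (Z(K) = 1*(-5) = -5)
J(Q, B) = -4*B*Q (J(Q, B) = (-2*Q)*(2*B) = -4*B*Q)
v(o, z) = sqrt(13) (v(o, z) = sqrt(18 - 5) = sqrt(13))
(-8682 + 20855)/(x(102, 21) + v(J(14, 15), -17)) = (-8682 + 20855)/(-139 + sqrt(13)) = 12173/(-139 + sqrt(13))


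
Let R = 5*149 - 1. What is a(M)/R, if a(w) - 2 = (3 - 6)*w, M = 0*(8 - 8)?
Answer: 1/372 ≈ 0.0026882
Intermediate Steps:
M = 0 (M = 0*0 = 0)
a(w) = 2 - 3*w (a(w) = 2 + (3 - 6)*w = 2 - 3*w)
R = 744 (R = 745 - 1 = 744)
a(M)/R = (2 - 3*0)/744 = (2 + 0)*(1/744) = 2*(1/744) = 1/372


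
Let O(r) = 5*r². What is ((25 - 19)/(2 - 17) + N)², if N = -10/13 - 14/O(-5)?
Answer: 4334724/2640625 ≈ 1.6416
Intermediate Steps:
N = -1432/1625 (N = -10/13 - 14/(5*(-5)²) = -10*1/13 - 14/(5*25) = -10/13 - 14/125 = -1432/1625 ≈ -0.88123)
((25 - 19)/(2 - 17) + N)² = ((25 - 19)/(2 - 17) - 1432/1625)² = (6/(-15) - 1432/1625)² = (6*(-1/15) - 1432/1625)² = (-⅖ - 1432/1625)² = (-2082/1625)² = 4334724/2640625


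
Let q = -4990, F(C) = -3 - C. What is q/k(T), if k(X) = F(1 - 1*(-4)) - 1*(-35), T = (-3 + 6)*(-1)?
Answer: -4990/27 ≈ -184.81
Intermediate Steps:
T = -3 (T = 3*(-1) = -3)
k(X) = 27 (k(X) = (-3 - (1 - 1*(-4))) - 1*(-35) = (-3 - (1 + 4)) + 35 = (-3 - 1*5) + 35 = (-3 - 5) + 35 = -8 + 35 = 27)
q/k(T) = -4990/27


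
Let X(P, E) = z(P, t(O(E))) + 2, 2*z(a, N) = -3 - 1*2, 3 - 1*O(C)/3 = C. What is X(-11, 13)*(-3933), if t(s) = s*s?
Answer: 3933/2 ≈ 1966.5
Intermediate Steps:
O(C) = 9 - 3*C
t(s) = s²
z(a, N) = -5/2 (z(a, N) = (-3 - 1*2)/2 = (-3 - 2)/2 = (½)*(-5) = -5/2)
X(P, E) = -½ (X(P, E) = -5/2 + 2 = -½)
X(-11, 13)*(-3933) = -½*(-3933) = 3933/2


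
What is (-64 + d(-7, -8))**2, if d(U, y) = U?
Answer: 5041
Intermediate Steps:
(-64 + d(-7, -8))**2 = (-64 - 7)**2 = (-71)**2 = 5041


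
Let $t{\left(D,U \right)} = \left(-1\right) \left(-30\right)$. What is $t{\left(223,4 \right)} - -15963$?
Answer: $15993$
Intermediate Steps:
$t{\left(D,U \right)} = 30$
$t{\left(223,4 \right)} - -15963 = 30 - -15963 = 30 + 15963 = 15993$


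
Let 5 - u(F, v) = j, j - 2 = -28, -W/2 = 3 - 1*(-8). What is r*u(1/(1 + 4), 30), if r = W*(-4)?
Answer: 2728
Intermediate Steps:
W = -22 (W = -2*(3 - 1*(-8)) = -2*(3 + 8) = -2*11 = -22)
j = -26 (j = 2 - 28 = -26)
u(F, v) = 31 (u(F, v) = 5 - 1*(-26) = 5 + 26 = 31)
r = 88 (r = -22*(-4) = 88)
r*u(1/(1 + 4), 30) = 88*31 = 2728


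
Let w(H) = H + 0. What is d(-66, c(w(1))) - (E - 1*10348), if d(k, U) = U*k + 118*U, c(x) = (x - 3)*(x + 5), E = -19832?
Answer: 29556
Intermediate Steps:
w(H) = H
c(x) = (-3 + x)*(5 + x)
d(k, U) = 118*U + U*k
d(-66, c(w(1))) - (E - 1*10348) = (-15 + 1**2 + 2*1)*(118 - 66) - (-19832 - 1*10348) = (-15 + 1 + 2)*52 - (-19832 - 10348) = -12*52 - 1*(-30180) = -624 + 30180 = 29556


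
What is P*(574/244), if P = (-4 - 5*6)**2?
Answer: 165886/61 ≈ 2719.4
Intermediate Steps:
P = 1156 (P = (-4 - 30)**2 = (-34)**2 = 1156)
P*(574/244) = 1156*(574/244) = 1156*(574*(1/244)) = 1156*(287/122) = 165886/61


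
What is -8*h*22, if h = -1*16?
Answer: 2816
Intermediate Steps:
h = -16
-8*h*22 = -8*(-16)*22 = 128*22 = 2816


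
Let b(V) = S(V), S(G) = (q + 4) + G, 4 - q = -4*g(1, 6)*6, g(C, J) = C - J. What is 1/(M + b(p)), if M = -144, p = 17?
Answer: -1/239 ≈ -0.0041841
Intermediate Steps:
q = -116 (q = 4 - (-4*(1 - 1*6))*6 = 4 - (-4*(1 - 6))*6 = 4 - (-4*(-5))*6 = 4 - 20*6 = 4 - 1*120 = 4 - 120 = -116)
S(G) = -112 + G (S(G) = (-116 + 4) + G = -112 + G)
b(V) = -112 + V
1/(M + b(p)) = 1/(-144 + (-112 + 17)) = 1/(-144 - 95) = 1/(-239) = -1/239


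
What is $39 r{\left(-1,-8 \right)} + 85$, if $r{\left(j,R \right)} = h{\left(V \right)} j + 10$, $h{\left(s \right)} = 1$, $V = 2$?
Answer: $436$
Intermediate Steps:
$r{\left(j,R \right)} = 10 + j$ ($r{\left(j,R \right)} = 1 j + 10 = j + 10 = 10 + j$)
$39 r{\left(-1,-8 \right)} + 85 = 39 \left(10 - 1\right) + 85 = 39 \cdot 9 + 85 = 351 + 85 = 436$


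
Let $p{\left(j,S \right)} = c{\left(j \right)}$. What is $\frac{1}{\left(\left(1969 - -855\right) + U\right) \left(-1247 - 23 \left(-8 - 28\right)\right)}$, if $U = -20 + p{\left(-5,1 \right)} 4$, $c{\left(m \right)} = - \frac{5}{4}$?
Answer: $- \frac{1}{1172781} \approx -8.5267 \cdot 10^{-7}$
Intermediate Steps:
$c{\left(m \right)} = - \frac{5}{4}$ ($c{\left(m \right)} = \left(-5\right) \frac{1}{4} = - \frac{5}{4}$)
$p{\left(j,S \right)} = - \frac{5}{4}$
$U = -25$ ($U = -20 - 5 = -25$)
$\frac{1}{\left(\left(1969 - -855\right) + U\right) \left(-1247 - 23 \left(-8 - 28\right)\right)} = \frac{1}{\left(\left(1969 - -855\right) - 25\right) \left(-1247 - 23 \left(-8 - 28\right)\right)} = \frac{1}{\left(\left(1969 + 855\right) - 25\right) \left(-1247 - -828\right)} = \frac{1}{\left(2824 - 25\right) \left(-1247 + 828\right)} = \frac{1}{2799 \left(-419\right)} = \frac{1}{-1172781} = - \frac{1}{1172781}$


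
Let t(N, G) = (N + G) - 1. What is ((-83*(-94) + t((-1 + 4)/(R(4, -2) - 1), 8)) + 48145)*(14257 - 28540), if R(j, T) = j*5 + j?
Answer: -799192845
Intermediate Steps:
R(j, T) = 6*j (R(j, T) = 5*j + j = 6*j)
t(N, G) = -1 + G + N (t(N, G) = (G + N) - 1 = -1 + G + N)
((-83*(-94) + t((-1 + 4)/(R(4, -2) - 1), 8)) + 48145)*(14257 - 28540) = ((-83*(-94) + (-1 + 8 + (-1 + 4)/(6*4 - 1))) + 48145)*(14257 - 28540) = ((7802 + (-1 + 8 + 3/(24 - 1))) + 48145)*(-14283) = ((7802 + (-1 + 8 + 3/23)) + 48145)*(-14283) = ((7802 + 164/23) + 48145)*(-14283) = (179610/23 + 48145)*(-14283) = (1286945/23)*(-14283) = -799192845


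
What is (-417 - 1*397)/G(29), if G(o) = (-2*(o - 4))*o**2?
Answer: 407/21025 ≈ 0.019358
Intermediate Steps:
G(o) = o**2*(8 - 2*o) (G(o) = (-2*(-4 + o))*o**2 = (8 - 2*o)*o**2 = o**2*(8 - 2*o))
(-417 - 1*397)/G(29) = (-417 - 1*397)/((2*29**2*(4 - 1*29))) = (-417 - 397)/((2*841*(4 - 29))) = -814/(2*841*(-25)) = -814/(-42050) = -814*(-1/42050) = 407/21025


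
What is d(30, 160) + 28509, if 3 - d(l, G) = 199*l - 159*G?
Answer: 47982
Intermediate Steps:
d(l, G) = 3 - 199*l + 159*G (d(l, G) = 3 - (199*l - 159*G) = 3 - (-159*G + 199*l) = 3 + (-199*l + 159*G) = 3 - 199*l + 159*G)
d(30, 160) + 28509 = (3 - 199*30 + 159*160) + 28509 = (3 - 5970 + 25440) + 28509 = 19473 + 28509 = 47982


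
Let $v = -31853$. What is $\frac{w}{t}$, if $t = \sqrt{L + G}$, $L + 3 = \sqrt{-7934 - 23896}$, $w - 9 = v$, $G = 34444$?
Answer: $- \frac{31844}{\sqrt{34441 + i \sqrt{31830}}} \approx -171.59 + 0.44442 i$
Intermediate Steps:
$w = -31844$ ($w = 9 - 31853 = -31844$)
$L = -3 + i \sqrt{31830}$ ($L = -3 + \sqrt{-7934 - 23896} = -3 + \sqrt{-31830} = -3 + i \sqrt{31830} \approx -3.0 + 178.41 i$)
$t = \sqrt{34441 + i \sqrt{31830}}$ ($t = \sqrt{\left(-3 + i \sqrt{31830}\right) + 34444} = \sqrt{34441 + i \sqrt{31830}} \approx 185.58 + 0.4807 i$)
$\frac{w}{t} = - \frac{31844}{\sqrt{34441 + i \sqrt{31830}}}$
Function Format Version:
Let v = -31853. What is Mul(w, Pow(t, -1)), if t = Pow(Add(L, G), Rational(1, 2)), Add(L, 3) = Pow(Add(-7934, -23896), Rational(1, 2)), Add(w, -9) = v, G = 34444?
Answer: Mul(-31844, Pow(Add(34441, Mul(I, Pow(31830, Rational(1, 2)))), Rational(-1, 2))) ≈ Add(-171.59, Mul(0.44442, I))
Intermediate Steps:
w = -31844 (w = Add(9, -31853) = -31844)
L = Add(-3, Mul(I, Pow(31830, Rational(1, 2)))) (L = Add(-3, Pow(Add(-7934, -23896), Rational(1, 2))) = Add(-3, Pow(-31830, Rational(1, 2))) = Add(-3, Mul(I, Pow(31830, Rational(1, 2)))) ≈ Add(-3.0000, Mul(178.41, I)))
t = Pow(Add(34441, Mul(I, Pow(31830, Rational(1, 2)))), Rational(1, 2)) (t = Pow(Add(Add(-3, Mul(I, Pow(31830, Rational(1, 2)))), 34444), Rational(1, 2)) = Pow(Add(34441, Mul(I, Pow(31830, Rational(1, 2)))), Rational(1, 2)) ≈ Add(185.58, Mul(0.4807, I)))
Mul(w, Pow(t, -1)) = Mul(-31844, Pow(Pow(Add(34441, Mul(I, Pow(31830, Rational(1, 2)))), Rational(1, 2)), -1)) = Mul(-31844, Pow(Add(34441, Mul(I, Pow(31830, Rational(1, 2)))), Rational(-1, 2)))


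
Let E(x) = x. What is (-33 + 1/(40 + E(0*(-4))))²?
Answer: 1739761/1600 ≈ 1087.4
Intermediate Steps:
(-33 + 1/(40 + E(0*(-4))))² = (-33 + 1/(40 + 0*(-4)))² = (-33 + 1/(40 + 0))² = (-33 + 1/40)² = (-1319/40)² = 1739761/1600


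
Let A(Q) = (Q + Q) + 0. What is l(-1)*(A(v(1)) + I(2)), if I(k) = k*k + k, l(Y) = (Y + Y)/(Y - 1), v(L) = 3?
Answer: 12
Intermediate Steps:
A(Q) = 2*Q (A(Q) = 2*Q + 0 = 2*Q)
l(Y) = 2*Y/(-1 + Y) (l(Y) = (2*Y)/(-1 + Y) = 2*Y/(-1 + Y))
I(k) = k + k² (I(k) = k² + k = k + k²)
l(-1)*(A(v(1)) + I(2)) = (2*(-1)/(-1 - 1))*(2*3 + 2*(1 + 2)) = (2*(-1)/(-2))*(6 + 2*3) = (2*(-1)*(-½))*(6 + 6) = 1*12 = 12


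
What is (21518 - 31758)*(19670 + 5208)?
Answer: -254750720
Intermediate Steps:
(21518 - 31758)*(19670 + 5208) = -10240*24878 = -254750720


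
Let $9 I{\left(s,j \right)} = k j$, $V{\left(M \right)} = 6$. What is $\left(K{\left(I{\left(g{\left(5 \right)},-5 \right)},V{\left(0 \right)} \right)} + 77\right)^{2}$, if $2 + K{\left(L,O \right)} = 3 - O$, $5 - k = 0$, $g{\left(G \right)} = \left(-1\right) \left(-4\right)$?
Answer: $5184$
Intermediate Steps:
$g{\left(G \right)} = 4$
$k = 5$ ($k = 5 - 0 = 5 + 0 = 5$)
$I{\left(s,j \right)} = \frac{5 j}{9}$
$K{\left(L,O \right)} = 1 - O$ ($K{\left(L,O \right)} = -2 - \left(-3 + O\right) = 1 - O$)
$\left(K{\left(I{\left(g{\left(5 \right)},-5 \right)},V{\left(0 \right)} \right)} + 77\right)^{2} = \left(\left(1 - 6\right) + 77\right)^{2} = \left(-5 + 77\right)^{2} = 72^{2} = 5184$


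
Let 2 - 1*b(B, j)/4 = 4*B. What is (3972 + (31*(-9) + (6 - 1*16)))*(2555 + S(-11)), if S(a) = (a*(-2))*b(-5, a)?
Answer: 16540353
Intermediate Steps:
b(B, j) = 8 - 16*B
S(a) = -176*a (S(a) = (a*(-2))*(8 - 16*(-5)) = (-2*a)*(8 + 80) = -2*a*88 = -176*a)
(3972 + (31*(-9) + (6 - 1*16)))*(2555 + S(-11)) = (3972 + (31*(-9) + (6 - 1*16)))*(2555 - 176*(-11)) = (3972 + (-279 + (6 - 16)))*(2555 + 1936) = (3972 + (-279 - 10))*4491 = (3972 - 289)*4491 = 3683*4491 = 16540353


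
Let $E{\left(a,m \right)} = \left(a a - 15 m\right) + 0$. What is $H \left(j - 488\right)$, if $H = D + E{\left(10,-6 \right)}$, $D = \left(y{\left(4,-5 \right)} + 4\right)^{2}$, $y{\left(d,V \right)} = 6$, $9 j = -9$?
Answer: $-141810$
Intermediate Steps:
$j = -1$ ($j = \frac{1}{9} \left(-9\right) = -1$)
$E{\left(a,m \right)} = a^{2} - 15 m$ ($E{\left(a,m \right)} = \left(a^{2} - 15 m\right) + 0 = a^{2} - 15 m$)
$D = 100$ ($D = \left(6 + 4\right)^{2} = 10^{2} = 100$)
$H = 290$ ($H = 100 - \left(-90 - 10^{2}\right) = 100 + \left(100 + 90\right) = 100 + 190 = 290$)
$H \left(j - 488\right) = 290 \left(-1 - 488\right) = 290 \left(-489\right) = -141810$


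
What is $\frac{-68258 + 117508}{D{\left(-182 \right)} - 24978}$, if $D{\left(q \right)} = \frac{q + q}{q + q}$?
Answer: $- \frac{49250}{24977} \approx -1.9718$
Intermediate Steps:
$D{\left(q \right)} = 1$ ($D{\left(q \right)} = \frac{2 q}{2 q} = 2 q \frac{1}{2 q} = 1$)
$\frac{-68258 + 117508}{D{\left(-182 \right)} - 24978} = \frac{-68258 + 117508}{1 - 24978} = \frac{49250}{-24977} = 49250 \left(- \frac{1}{24977}\right) = - \frac{49250}{24977}$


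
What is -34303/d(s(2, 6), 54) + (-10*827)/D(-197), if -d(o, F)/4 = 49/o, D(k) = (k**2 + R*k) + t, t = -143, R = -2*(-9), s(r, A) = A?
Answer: 180667681/172088 ≈ 1049.9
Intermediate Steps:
R = 18
D(k) = -143 + k**2 + 18*k (D(k) = (k**2 + 18*k) - 143 = -143 + k**2 + 18*k)
d(o, F) = -196/o
-34303/d(s(2, 6), 54) + (-10*827)/D(-197) = -34303/((-196/6)) + (-10*827)/(-143 + (-197)**2 + 18*(-197)) = -34303/((-196*1/6)) - 8270/(-143 + 38809 - 3546) = -34303/(-98/3) - 8270/35120 = -34303*(-3/98) - 8270*1/35120 = 102909/98 - 827/3512 = 180667681/172088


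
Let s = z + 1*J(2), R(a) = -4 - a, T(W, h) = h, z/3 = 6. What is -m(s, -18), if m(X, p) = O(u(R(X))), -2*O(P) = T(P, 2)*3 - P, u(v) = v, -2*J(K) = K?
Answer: 27/2 ≈ 13.500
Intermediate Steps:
z = 18 (z = 3*6 = 18)
J(K) = -K/2
s = 17 (s = 18 + 1*(-½*2) = 18 + 1*(-1) = 18 - 1 = 17)
O(P) = -3 + P/2 (O(P) = -(2*3 - P)/2 = -(6 - P)/2 = -3 + P/2)
m(X, p) = -5 - X/2 (m(X, p) = -3 + (-4 - X)/2 = -3 + (-2 - X/2) = -5 - X/2)
-m(s, -18) = -(-5 - ½*17) = -(-5 - 17/2) = -1*(-27/2) = 27/2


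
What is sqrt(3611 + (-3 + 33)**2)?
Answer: sqrt(4511) ≈ 67.164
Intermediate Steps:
sqrt(3611 + (-3 + 33)**2) = sqrt(3611 + 30**2) = sqrt(3611 + 900) = sqrt(4511)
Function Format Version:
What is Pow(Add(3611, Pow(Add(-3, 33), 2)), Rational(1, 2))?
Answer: Pow(4511, Rational(1, 2)) ≈ 67.164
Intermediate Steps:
Pow(Add(3611, Pow(Add(-3, 33), 2)), Rational(1, 2)) = Pow(Add(3611, Pow(30, 2)), Rational(1, 2)) = Pow(Add(3611, 900), Rational(1, 2)) = Pow(4511, Rational(1, 2))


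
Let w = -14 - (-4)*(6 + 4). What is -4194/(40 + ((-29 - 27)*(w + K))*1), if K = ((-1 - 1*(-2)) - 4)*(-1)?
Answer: 233/88 ≈ 2.6477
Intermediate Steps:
K = 3 (K = ((-1 + 2) - 4)*(-1) = (1 - 4)*(-1) = -3*(-1) = 3)
w = 26 (w = -14 - (-4)*10 = -14 - 1*(-40) = -14 + 40 = 26)
-4194/(40 + ((-29 - 27)*(w + K))*1) = -4194/(40 + ((-29 - 27)*(26 + 3))*1) = -4194/(40 - 56*29*1) = -4194/(40 - 1624*1) = -4194/(40 - 1624) = -4194/(-1584) = -4194*(-1/1584) = 233/88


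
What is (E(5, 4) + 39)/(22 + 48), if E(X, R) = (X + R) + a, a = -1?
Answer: 47/70 ≈ 0.67143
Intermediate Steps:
E(X, R) = -1 + R + X (E(X, R) = (X + R) - 1 = (R + X) - 1 = -1 + R + X)
(E(5, 4) + 39)/(22 + 48) = ((-1 + 4 + 5) + 39)/(22 + 48) = (8 + 39)/70 = (1/70)*47 = 47/70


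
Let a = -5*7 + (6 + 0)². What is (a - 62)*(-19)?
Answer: 1159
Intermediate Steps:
a = 1 (a = -35 + 6² = -35 + 36 = 1)
(a - 62)*(-19) = (1 - 62)*(-19) = -61*(-19) = 1159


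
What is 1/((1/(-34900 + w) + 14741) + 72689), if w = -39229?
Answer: 74129/6481098469 ≈ 1.1438e-5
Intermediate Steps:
1/((1/(-34900 + w) + 14741) + 72689) = 1/((1/(-34900 - 39229) + 14741) + 72689) = 1/((1/(-74129) + 14741) + 72689) = 1/((-1/74129 + 14741) + 72689) = 1/(1092735588/74129 + 72689) = 1/(6481098469/74129) = 74129/6481098469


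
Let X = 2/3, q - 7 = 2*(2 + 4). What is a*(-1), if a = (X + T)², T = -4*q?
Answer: -51076/9 ≈ -5675.1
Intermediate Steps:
q = 19 (q = 7 + 2*(2 + 4) = 7 + 2*6 = 7 + 12 = 19)
X = ⅔ (X = 2*(⅓) = ⅔ ≈ 0.66667)
T = -76 (T = -4*19 = -76)
a = 51076/9 (a = (⅔ - 76)² = (-226/3)² = 51076/9 ≈ 5675.1)
a*(-1) = (51076/9)*(-1) = -51076/9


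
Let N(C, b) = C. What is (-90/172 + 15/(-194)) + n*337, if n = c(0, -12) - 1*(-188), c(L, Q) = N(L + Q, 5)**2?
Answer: 466665659/4171 ≈ 1.1188e+5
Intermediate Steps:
c(L, Q) = (L + Q)**2
n = 332 (n = (0 - 12)**2 - 1*(-188) = (-12)**2 + 188 = 144 + 188 = 332)
(-90/172 + 15/(-194)) + n*337 = (-90/172 + 15/(-194)) + 332*337 = (-90*1/172 + 15*(-1/194)) + 111884 = (-45/86 - 15/194) + 111884 = -2505/4171 + 111884 = 466665659/4171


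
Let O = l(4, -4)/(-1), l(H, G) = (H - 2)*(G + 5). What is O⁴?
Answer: 16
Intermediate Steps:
l(H, G) = (-2 + H)*(5 + G)
O = -2 (O = (-10 - 2*(-4) + 5*4 - 4*4)/(-1) = (-10 + 8 + 20 - 16)*(-1) = 2*(-1) = -2)
O⁴ = (-2)⁴ = 16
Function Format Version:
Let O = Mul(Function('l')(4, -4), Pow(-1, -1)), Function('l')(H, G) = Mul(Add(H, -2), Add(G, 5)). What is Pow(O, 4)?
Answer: 16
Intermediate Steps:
Function('l')(H, G) = Mul(Add(-2, H), Add(5, G))
O = -2 (O = Mul(Add(-10, Mul(-2, -4), Mul(5, 4), Mul(-4, 4)), Pow(-1, -1)) = Mul(Add(-10, 8, 20, -16), -1) = Mul(2, -1) = -2)
Pow(O, 4) = Pow(-2, 4) = 16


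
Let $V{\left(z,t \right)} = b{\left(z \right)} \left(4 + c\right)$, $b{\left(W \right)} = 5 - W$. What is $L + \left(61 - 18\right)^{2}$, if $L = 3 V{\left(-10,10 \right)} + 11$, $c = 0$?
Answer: $2040$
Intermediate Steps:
$V{\left(z,t \right)} = 20 - 4 z$ ($V{\left(z,t \right)} = \left(5 - z\right) \left(4 + 0\right) = \left(5 - z\right) 4 = 20 - 4 z$)
$L = 191$ ($L = 3 \left(20 - -40\right) + 11 = 3 \left(20 + 40\right) + 11 = 3 \cdot 60 + 11 = 180 + 11 = 191$)
$L + \left(61 - 18\right)^{2} = 191 + \left(61 - 18\right)^{2} = 191 + 43^{2} = 191 + 1849 = 2040$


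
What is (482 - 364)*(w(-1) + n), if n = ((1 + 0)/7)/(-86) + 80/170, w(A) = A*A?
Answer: 886947/5117 ≈ 173.33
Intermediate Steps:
w(A) = A²
n = 4799/10234 (n = ((⅐)*1)*(-1/86) + 80*(1/170) = (⅐)*(-1/86) + 8/17 = -1/602 + 8/17 = 4799/10234 ≈ 0.46893)
(482 - 364)*(w(-1) + n) = (482 - 364)*((-1)² + 4799/10234) = 118*(1 + 4799/10234) = 118*(15033/10234) = 886947/5117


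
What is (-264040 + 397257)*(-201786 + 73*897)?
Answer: -18158143185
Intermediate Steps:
(-264040 + 397257)*(-201786 + 73*897) = 133217*(-201786 + 65481) = 133217*(-136305) = -18158143185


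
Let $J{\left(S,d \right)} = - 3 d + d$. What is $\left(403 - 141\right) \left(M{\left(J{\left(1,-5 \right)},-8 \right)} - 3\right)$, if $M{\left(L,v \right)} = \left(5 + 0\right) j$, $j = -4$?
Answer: $-6026$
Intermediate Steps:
$J{\left(S,d \right)} = - 2 d$
$M{\left(L,v \right)} = -20$ ($M{\left(L,v \right)} = \left(5 + 0\right) \left(-4\right) = 5 \left(-4\right) = -20$)
$\left(403 - 141\right) \left(M{\left(J{\left(1,-5 \right)},-8 \right)} - 3\right) = \left(403 - 141\right) \left(-20 - 3\right) = 262 \left(-23\right) = -6026$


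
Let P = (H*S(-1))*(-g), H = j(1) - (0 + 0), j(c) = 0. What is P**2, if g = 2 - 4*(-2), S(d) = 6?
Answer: 0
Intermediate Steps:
g = 10 (g = 2 + 8 = 10)
H = 0 (H = 0 - (0 + 0) = 0 - 1*0 = 0 + 0 = 0)
P = 0 (P = (0*6)*(-1*10) = 0*(-10) = 0)
P**2 = 0**2 = 0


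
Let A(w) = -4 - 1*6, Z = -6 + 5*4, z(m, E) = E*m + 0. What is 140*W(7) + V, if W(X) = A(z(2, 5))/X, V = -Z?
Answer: -214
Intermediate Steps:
z(m, E) = E*m
Z = 14 (Z = -6 + 20 = 14)
A(w) = -10 (A(w) = -4 - 6 = -10)
V = -14 (V = -1*14 = -14)
W(X) = -10/X
140*W(7) + V = 140*(-10/7) - 14 = -200 - 14 = -214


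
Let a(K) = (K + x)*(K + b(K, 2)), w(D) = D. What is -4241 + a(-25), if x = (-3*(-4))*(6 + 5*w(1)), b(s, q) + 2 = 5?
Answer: -6595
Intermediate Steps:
b(s, q) = 3 (b(s, q) = -2 + 5 = 3)
x = 132 (x = (-3*(-4))*(6 + 5*1) = 12*(6 + 5) = 12*11 = 132)
a(K) = (3 + K)*(132 + K) (a(K) = (K + 132)*(K + 3) = (132 + K)*(3 + K) = (3 + K)*(132 + K))
-4241 + a(-25) = -4241 + (396 + (-25)² + 135*(-25)) = -4241 + (396 + 625 - 3375) = -4241 - 2354 = -6595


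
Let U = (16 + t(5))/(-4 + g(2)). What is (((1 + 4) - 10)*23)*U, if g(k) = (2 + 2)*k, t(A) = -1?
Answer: -1725/4 ≈ -431.25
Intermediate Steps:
g(k) = 4*k
U = 15/4 (U = (16 - 1)/(-4 + 4*2) = 15/(-4 + 8) = 15/4 ≈ 3.7500)
(((1 + 4) - 10)*23)*U = (((1 + 4) - 10)*23)*(15/4) = ((5 - 10)*23)*(15/4) = -5*23*(15/4) = -115*15/4 = -1725/4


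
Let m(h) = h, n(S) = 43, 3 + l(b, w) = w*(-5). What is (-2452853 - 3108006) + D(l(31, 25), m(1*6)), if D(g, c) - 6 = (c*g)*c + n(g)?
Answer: -5565418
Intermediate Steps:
l(b, w) = -3 - 5*w (l(b, w) = -3 + w*(-5) = -3 - 5*w)
D(g, c) = 49 + g*c² (D(g, c) = 6 + ((c*g)*c + 43) = 6 + (g*c² + 43) = 6 + (43 + g*c²) = 49 + g*c²)
(-2452853 - 3108006) + D(l(31, 25), m(1*6)) = (-2452853 - 3108006) + (49 + (-3 - 5*25)*(1*6)²) = -5560859 + (49 + (-3 - 125)*6²) = -5560859 + (49 - 128*36) = -5560859 + (49 - 4608) = -5560859 - 4559 = -5565418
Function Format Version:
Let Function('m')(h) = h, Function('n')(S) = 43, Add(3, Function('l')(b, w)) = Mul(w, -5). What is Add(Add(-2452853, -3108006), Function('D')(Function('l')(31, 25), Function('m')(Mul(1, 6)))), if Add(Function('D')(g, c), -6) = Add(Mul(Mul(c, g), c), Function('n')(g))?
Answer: -5565418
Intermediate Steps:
Function('l')(b, w) = Add(-3, Mul(-5, w)) (Function('l')(b, w) = Add(-3, Mul(w, -5)) = Add(-3, Mul(-5, w)))
Function('D')(g, c) = Add(49, Mul(g, Pow(c, 2))) (Function('D')(g, c) = Add(6, Add(Mul(Mul(c, g), c), 43)) = Add(6, Add(Mul(g, Pow(c, 2)), 43)) = Add(6, Add(43, Mul(g, Pow(c, 2)))) = Add(49, Mul(g, Pow(c, 2))))
Add(Add(-2452853, -3108006), Function('D')(Function('l')(31, 25), Function('m')(Mul(1, 6)))) = Add(Add(-2452853, -3108006), Add(49, Mul(Add(-3, Mul(-5, 25)), Pow(Mul(1, 6), 2)))) = Add(-5560859, Add(49, Mul(Add(-3, -125), Pow(6, 2)))) = Add(-5560859, Add(49, Mul(-128, 36))) = Add(-5560859, Add(49, -4608)) = Add(-5560859, -4559) = -5565418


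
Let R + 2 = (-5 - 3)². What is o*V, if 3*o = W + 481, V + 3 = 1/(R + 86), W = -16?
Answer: -68665/148 ≈ -463.95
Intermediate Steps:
R = 62 (R = -2 + (-5 - 3)² = -2 + (-8)² = -2 + 64 = 62)
V = -443/148 (V = -3 + 1/(62 + 86) = -3 + 1/148 = -443/148 ≈ -2.9932)
o = 155 (o = (-16 + 481)/3 = (⅓)*465 = 155)
o*V = 155*(-443/148) = -68665/148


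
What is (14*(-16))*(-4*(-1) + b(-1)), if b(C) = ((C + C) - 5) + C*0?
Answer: 672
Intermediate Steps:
b(C) = -5 + 2*C (b(C) = (2*C - 5) + 0 = (-5 + 2*C) + 0 = -5 + 2*C)
(14*(-16))*(-4*(-1) + b(-1)) = (14*(-16))*(-4*(-1) + (-5 + 2*(-1))) = -224*(4 + (-5 - 2)) = -224*(4 - 7) = -224*(-3) = 672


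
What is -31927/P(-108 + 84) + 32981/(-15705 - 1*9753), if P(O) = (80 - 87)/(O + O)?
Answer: -5573502005/25458 ≈ -2.1893e+5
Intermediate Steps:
P(O) = -7/(2*O) (P(O) = -7*1/(2*O) = -7/(2*O))
-31927/P(-108 + 84) + 32981/(-15705 - 1*9753) = -31927/((-7/(2*(-108 + 84)))) + 32981/(-15705 - 1*9753) = -31927/((-7/2/(-24))) + 32981/(-15705 - 9753) = -31927/((-7/2*(-1/24))) + 32981/(-25458) = -31927/7/48 + 32981*(-1/25458) = -31927*48/7 - 32981/25458 = -218928 - 32981/25458 = -5573502005/25458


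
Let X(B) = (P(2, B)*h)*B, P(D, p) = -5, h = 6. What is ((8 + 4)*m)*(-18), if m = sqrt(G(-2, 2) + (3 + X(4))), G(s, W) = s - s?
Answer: -648*I*sqrt(13) ≈ -2336.4*I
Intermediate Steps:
X(B) = -30*B (X(B) = (-5*6)*B = -30*B)
G(s, W) = 0
m = 3*I*sqrt(13) (m = sqrt(0 + (3 - 30*4)) = sqrt(0 + (3 - 120)) = sqrt(0 - 117) = sqrt(-117) = 3*I*sqrt(13) ≈ 10.817*I)
((8 + 4)*m)*(-18) = ((8 + 4)*(3*I*sqrt(13)))*(-18) = (12*(3*I*sqrt(13)))*(-18) = (36*I*sqrt(13))*(-18) = -648*I*sqrt(13)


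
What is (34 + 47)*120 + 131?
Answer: 9851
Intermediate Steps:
(34 + 47)*120 + 131 = 81*120 + 131 = 9720 + 131 = 9851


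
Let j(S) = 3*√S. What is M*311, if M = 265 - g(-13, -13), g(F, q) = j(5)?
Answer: 82415 - 933*√5 ≈ 80329.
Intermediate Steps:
g(F, q) = 3*√5
M = 265 - 3*√5 ≈ 258.29
M*311 = (265 - 3*√5)*311 = 82415 - 933*√5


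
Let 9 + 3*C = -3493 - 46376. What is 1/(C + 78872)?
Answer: 1/62246 ≈ 1.6065e-5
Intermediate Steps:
C = -16626 (C = -3 + (-3493 - 46376)/3 = -3 + (⅓)*(-49869) = -3 - 16623 = -16626)
1/(C + 78872) = 1/(-16626 + 78872) = 1/62246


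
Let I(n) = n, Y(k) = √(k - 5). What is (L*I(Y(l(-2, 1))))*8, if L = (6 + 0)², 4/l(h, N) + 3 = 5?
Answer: 288*I*√3 ≈ 498.83*I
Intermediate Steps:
l(h, N) = 2 (l(h, N) = 4/(-3 + 5) = 4/2 = 4*(½) = 2)
Y(k) = √(-5 + k)
L = 36 (L = 6² = 36)
(L*I(Y(l(-2, 1))))*8 = (36*√(-5 + 2))*8 = (36*√(-3))*8 = (36*(I*√3))*8 = (36*I*√3)*8 = 288*I*√3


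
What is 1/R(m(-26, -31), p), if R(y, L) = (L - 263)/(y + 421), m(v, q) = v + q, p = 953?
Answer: 182/345 ≈ 0.52754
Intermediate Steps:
m(v, q) = q + v
R(y, L) = (-263 + L)/(421 + y)
1/R(m(-26, -31), p) = 1/((-263 + 953)/(421 + (-31 - 26))) = 1/(690/(421 - 57)) = 1/(690/364) = 1/((1/364)*690) = 1/(345/182) = 182/345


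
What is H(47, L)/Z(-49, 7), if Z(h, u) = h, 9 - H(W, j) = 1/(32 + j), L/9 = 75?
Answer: -6362/34643 ≈ -0.18364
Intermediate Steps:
L = 675 (L = 9*75 = 675)
H(W, j) = 9 - 1/(32 + j)
H(47, L)/Z(-49, 7) = ((287 + 9*675)/(32 + 675))/(-49) = ((287 + 6075)/707)*(-1/49) = ((1/707)*6362)*(-1/49) = (6362/707)*(-1/49) = -6362/34643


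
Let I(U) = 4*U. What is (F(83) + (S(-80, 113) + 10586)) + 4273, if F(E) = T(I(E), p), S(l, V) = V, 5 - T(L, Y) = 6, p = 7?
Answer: 14971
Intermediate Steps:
T(L, Y) = -1 (T(L, Y) = 5 - 1*6 = 5 - 6 = -1)
F(E) = -1
(F(83) + (S(-80, 113) + 10586)) + 4273 = (-1 + (113 + 10586)) + 4273 = (-1 + 10699) + 4273 = 10698 + 4273 = 14971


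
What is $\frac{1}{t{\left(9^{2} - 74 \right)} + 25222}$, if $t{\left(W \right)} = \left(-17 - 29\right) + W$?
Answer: $\frac{1}{25183} \approx 3.9709 \cdot 10^{-5}$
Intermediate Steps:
$t{\left(W \right)} = -46 + W$
$\frac{1}{t{\left(9^{2} - 74 \right)} + 25222} = \frac{1}{\left(-46 - \left(74 - 9^{2}\right)\right) + 25222} = \frac{1}{\left(-46 + \left(81 - 74\right)\right) + 25222} = \frac{1}{\left(-46 + 7\right) + 25222} = \frac{1}{-39 + 25222} = \frac{1}{25183}$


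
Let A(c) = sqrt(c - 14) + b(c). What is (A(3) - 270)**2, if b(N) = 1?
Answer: (269 - I*sqrt(11))**2 ≈ 72350.0 - 1784.0*I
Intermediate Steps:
A(c) = 1 + sqrt(-14 + c) (A(c) = sqrt(c - 14) + 1 = sqrt(-14 + c) + 1 = 1 + sqrt(-14 + c))
(A(3) - 270)**2 = ((1 + sqrt(-14 + 3)) - 270)**2 = ((1 + sqrt(-11)) - 270)**2 = ((1 + I*sqrt(11)) - 270)**2 = (-269 + I*sqrt(11))**2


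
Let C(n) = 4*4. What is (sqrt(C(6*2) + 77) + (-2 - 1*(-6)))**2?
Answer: (4 + sqrt(93))**2 ≈ 186.15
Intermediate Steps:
C(n) = 16
(sqrt(C(6*2) + 77) + (-2 - 1*(-6)))**2 = (sqrt(16 + 77) + (-2 - 1*(-6)))**2 = (sqrt(93) + (-2 + 6))**2 = (sqrt(93) + 4)**2 = (4 + sqrt(93))**2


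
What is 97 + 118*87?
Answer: 10363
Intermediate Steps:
97 + 118*87 = 97 + 10266 = 10363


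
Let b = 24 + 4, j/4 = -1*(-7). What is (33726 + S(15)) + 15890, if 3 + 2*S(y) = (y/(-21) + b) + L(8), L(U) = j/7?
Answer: 347411/7 ≈ 49630.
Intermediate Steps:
j = 28 (j = 4*(-1*(-7)) = 4*7 = 28)
b = 28
L(U) = 4 (L(U) = 28/7 = 28*(1/7) = 4)
S(y) = 29/2 - y/42 (S(y) = -3/2 + ((y/(-21) + 28) + 4)/2 = -3/2 + ((y*(-1/21) + 28) + 4)/2 = -3/2 + ((-y/21 + 28) + 4)/2 = -3/2 + ((28 - y/21) + 4)/2 = -3/2 + (32 - y/21)/2 = -3/2 + (16 - y/42) = 29/2 - y/42)
(33726 + S(15)) + 15890 = (33726 + (29/2 - 1/42*15)) + 15890 = (33726 + (29/2 - 5/14)) + 15890 = (33726 + 99/7) + 15890 = 236181/7 + 15890 = 347411/7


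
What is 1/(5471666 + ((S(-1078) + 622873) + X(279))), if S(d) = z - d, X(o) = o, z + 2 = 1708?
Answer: 1/6097602 ≈ 1.6400e-7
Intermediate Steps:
z = 1706 (z = -2 + 1708 = 1706)
S(d) = 1706 - d
1/(5471666 + ((S(-1078) + 622873) + X(279))) = 1/(5471666 + (((1706 - 1*(-1078)) + 622873) + 279)) = 1/(5471666 + (((1706 + 1078) + 622873) + 279)) = 1/(5471666 + ((2784 + 622873) + 279)) = 1/(5471666 + (625657 + 279)) = 1/(5471666 + 625936) = 1/6097602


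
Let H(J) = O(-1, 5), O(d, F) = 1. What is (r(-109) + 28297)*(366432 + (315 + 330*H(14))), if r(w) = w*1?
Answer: 10347166476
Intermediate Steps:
H(J) = 1
r(w) = w
(r(-109) + 28297)*(366432 + (315 + 330*H(14))) = (-109 + 28297)*(366432 + (315 + 330*1)) = 28188*(366432 + (315 + 330)) = 28188*(366432 + 645) = 28188*367077 = 10347166476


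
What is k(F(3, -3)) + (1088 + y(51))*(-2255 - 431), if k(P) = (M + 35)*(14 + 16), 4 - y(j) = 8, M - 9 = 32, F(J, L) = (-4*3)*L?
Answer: -2909344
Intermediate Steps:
F(J, L) = -12*L
M = 41 (M = 9 + 32 = 41)
y(j) = -4 (y(j) = 4 - 1*8 = 4 - 8 = -4)
k(P) = 2280 (k(P) = (41 + 35)*(14 + 16) = 76*30 = 2280)
k(F(3, -3)) + (1088 + y(51))*(-2255 - 431) = 2280 + (1088 - 4)*(-2255 - 431) = 2280 + 1084*(-2686) = 2280 - 2911624 = -2909344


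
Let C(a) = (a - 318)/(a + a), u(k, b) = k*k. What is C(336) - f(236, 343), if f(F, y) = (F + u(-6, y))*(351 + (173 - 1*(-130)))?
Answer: -19923453/112 ≈ -1.7789e+5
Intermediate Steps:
u(k, b) = k²
f(F, y) = 23544 + 654*F (f(F, y) = (F + (-6)²)*(351 + (173 - 1*(-130))) = (F + 36)*(351 + (173 + 130)) = (36 + F)*(351 + 303) = (36 + F)*654 = 23544 + 654*F)
C(a) = (-318 + a)/(2*a) (C(a) = (-318 + a)/((2*a)) = (-318 + a)*(1/(2*a)) = (-318 + a)/(2*a))
C(336) - f(236, 343) = (½)*(-318 + 336)/336 - (23544 + 654*236) = (½)*(1/336)*18 - (23544 + 154344) = 3/112 - 1*177888 = 3/112 - 177888 = -19923453/112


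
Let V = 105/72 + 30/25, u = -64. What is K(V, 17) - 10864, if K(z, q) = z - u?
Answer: -1295681/120 ≈ -10797.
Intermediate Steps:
V = 319/120 (V = 105*(1/72) + 30*(1/25) = 35/24 + 6/5 = 319/120 ≈ 2.6583)
K(z, q) = 64 + z (K(z, q) = z - 1*(-64) = z + 64 = 64 + z)
K(V, 17) - 10864 = (64 + 319/120) - 10864 = 7999/120 - 10864 = -1295681/120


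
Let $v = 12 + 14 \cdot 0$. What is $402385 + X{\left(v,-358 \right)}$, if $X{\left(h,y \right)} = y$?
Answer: $402027$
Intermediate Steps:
$v = 12$ ($v = 12 + 0 = 12$)
$402385 + X{\left(v,-358 \right)} = 402385 - 358 = 402027$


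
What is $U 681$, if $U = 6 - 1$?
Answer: $3405$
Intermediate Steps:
$U = 5$ ($U = 6 - 1 = 5$)
$U 681 = 5 \cdot 681 = 3405$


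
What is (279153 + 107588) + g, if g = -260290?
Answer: 126451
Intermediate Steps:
(279153 + 107588) + g = (279153 + 107588) - 260290 = 386741 - 260290 = 126451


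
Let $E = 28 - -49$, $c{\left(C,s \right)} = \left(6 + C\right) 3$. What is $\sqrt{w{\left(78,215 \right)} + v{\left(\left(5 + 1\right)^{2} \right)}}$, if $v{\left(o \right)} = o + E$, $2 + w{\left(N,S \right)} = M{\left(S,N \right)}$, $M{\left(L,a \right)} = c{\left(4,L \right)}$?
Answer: $\sqrt{141} \approx 11.874$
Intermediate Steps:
$c{\left(C,s \right)} = 18 + 3 C$
$E = 77$ ($E = 28 + 49 = 77$)
$M{\left(L,a \right)} = 30$ ($M{\left(L,a \right)} = 18 + 3 \cdot 4 = 18 + 12 = 30$)
$w{\left(N,S \right)} = 28$ ($w{\left(N,S \right)} = -2 + 30 = 28$)
$v{\left(o \right)} = 77 + o$ ($v{\left(o \right)} = o + 77 = 77 + o$)
$\sqrt{w{\left(78,215 \right)} + v{\left(\left(5 + 1\right)^{2} \right)}} = \sqrt{28 + \left(77 + \left(5 + 1\right)^{2}\right)} = \sqrt{28 + \left(77 + 6^{2}\right)} = \sqrt{28 + \left(77 + 36\right)} = \sqrt{28 + 113} = \sqrt{141}$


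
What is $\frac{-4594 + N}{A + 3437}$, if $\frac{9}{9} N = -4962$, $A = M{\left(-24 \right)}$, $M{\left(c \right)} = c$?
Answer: $- \frac{9556}{3413} \approx -2.7999$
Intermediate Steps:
$A = -24$
$N = -4962$
$\frac{-4594 + N}{A + 3437} = \frac{-4594 - 4962}{-24 + 3437} = - \frac{9556}{3413}$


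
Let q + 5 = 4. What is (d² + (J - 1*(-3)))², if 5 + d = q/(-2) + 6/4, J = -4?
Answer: 64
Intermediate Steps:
q = -1 (q = -5 + 4 = -1)
d = -3 (d = -5 + (-1/(-2) + 6/4) = -5 + (-1*(-½) + 6*(¼)) = -5 + (½ + 3/2) = -5 + 2 = -3)
(d² + (J - 1*(-3)))² = ((-3)² + (-4 - 1*(-3)))² = (9 + (-4 + 3))² = (9 - 1)² = 8² = 64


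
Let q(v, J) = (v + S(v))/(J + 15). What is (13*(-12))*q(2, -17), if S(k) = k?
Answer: 312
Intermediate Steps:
q(v, J) = 2*v/(15 + J) (q(v, J) = (v + v)/(J + 15) = (2*v)/(15 + J) = 2*v/(15 + J))
(13*(-12))*q(2, -17) = (13*(-12))*(2*2/(15 - 17)) = -312*2/(-2) = -312*2*(-1)/2 = -156*(-2) = 312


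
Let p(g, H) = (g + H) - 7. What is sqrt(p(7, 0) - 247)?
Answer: I*sqrt(247) ≈ 15.716*I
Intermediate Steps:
p(g, H) = -7 + H + g (p(g, H) = (H + g) - 7 = -7 + H + g)
sqrt(p(7, 0) - 247) = sqrt((-7 + 0 + 7) - 247) = sqrt(0 - 247) = sqrt(-247) = I*sqrt(247)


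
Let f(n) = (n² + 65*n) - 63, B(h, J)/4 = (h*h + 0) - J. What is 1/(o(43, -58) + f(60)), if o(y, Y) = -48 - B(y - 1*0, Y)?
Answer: -1/239 ≈ -0.0041841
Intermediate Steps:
B(h, J) = -4*J + 4*h² (B(h, J) = 4*((h*h + 0) - J) = 4*((h² + 0) - J) = 4*(h² - J) = -4*J + 4*h²)
f(n) = -63 + n² + 65*n
o(y, Y) = -48 - 4*y² + 4*Y (o(y, Y) = -48 - (-4*Y + 4*(y - 1*0)²) = -48 - (-4*Y + 4*(y + 0)²) = -48 - (-4*Y + 4*y²) = -48 + (-4*y² + 4*Y) = -48 - 4*y² + 4*Y)
1/(o(43, -58) + f(60)) = 1/((-48 - 4*43² + 4*(-58)) + (-63 + 60² + 65*60)) = 1/((-48 - 4*1849 - 232) + (-63 + 3600 + 3900)) = 1/((-48 - 7396 - 232) + 7437) = 1/(-7676 + 7437) = 1/(-239) = -1/239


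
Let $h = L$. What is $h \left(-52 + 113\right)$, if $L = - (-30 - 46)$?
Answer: $4636$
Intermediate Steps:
$L = 76$ ($L = \left(-1\right) \left(-76\right) = 76$)
$h = 76$
$h \left(-52 + 113\right) = 76 \left(-52 + 113\right) = 76 \cdot 61 = 4636$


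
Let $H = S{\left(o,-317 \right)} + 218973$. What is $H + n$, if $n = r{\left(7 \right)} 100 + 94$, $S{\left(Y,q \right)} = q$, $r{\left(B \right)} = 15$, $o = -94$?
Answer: $220250$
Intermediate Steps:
$n = 1594$ ($n = 15 \cdot 100 + 94 = 1500 + 94 = 1594$)
$H = 218656$ ($H = -317 + 218973 = 218656$)
$H + n = 218656 + 1594 = 220250$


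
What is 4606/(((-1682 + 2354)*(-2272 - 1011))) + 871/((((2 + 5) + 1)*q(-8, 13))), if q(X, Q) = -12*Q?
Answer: -31517/45024 ≈ -0.70000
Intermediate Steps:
4606/(((-1682 + 2354)*(-2272 - 1011))) + 871/((((2 + 5) + 1)*q(-8, 13))) = 4606/(((-1682 + 2354)*(-2272 - 1011))) + 871/((((2 + 5) + 1)*(-12*13))) = 4606/((672*(-3283))) + 871/(((7 + 1)*(-156))) = 4606/(-2206176) + 871/((8*(-156))) = 4606*(-1/2206176) + 871/(-1248) = -47/22512 + 871*(-1/1248) = -47/22512 - 67/96 = -31517/45024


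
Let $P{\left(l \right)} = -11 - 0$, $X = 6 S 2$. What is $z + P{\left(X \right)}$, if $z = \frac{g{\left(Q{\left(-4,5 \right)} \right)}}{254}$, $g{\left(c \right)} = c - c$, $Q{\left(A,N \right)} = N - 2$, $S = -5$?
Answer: $-11$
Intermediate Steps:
$Q{\left(A,N \right)} = -2 + N$ ($Q{\left(A,N \right)} = N - 2 = -2 + N$)
$X = -60$ ($X = 6 \left(-5\right) 2 = \left(-30\right) 2 = -60$)
$g{\left(c \right)} = 0$
$P{\left(l \right)} = -11$ ($P{\left(l \right)} = -11 + 0 = -11$)
$z = 0$ ($z = \frac{0}{254} = 0 \cdot \frac{1}{254} = 0$)
$z + P{\left(X \right)} = 0 - 11 = -11$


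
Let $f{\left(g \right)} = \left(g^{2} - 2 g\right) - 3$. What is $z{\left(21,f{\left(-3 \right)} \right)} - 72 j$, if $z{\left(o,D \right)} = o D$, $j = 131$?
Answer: $-9180$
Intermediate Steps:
$f{\left(g \right)} = -3 + g^{2} - 2 g$
$z{\left(o,D \right)} = D o$
$z{\left(21,f{\left(-3 \right)} \right)} - 72 j = \left(-3 + \left(-3\right)^{2} - -6\right) 21 - 9432 = \left(-3 + 9 + 6\right) 21 - 9432 = 12 \cdot 21 - 9432 = 252 - 9432 = -9180$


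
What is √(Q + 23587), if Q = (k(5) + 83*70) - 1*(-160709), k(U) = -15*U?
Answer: √190031 ≈ 435.93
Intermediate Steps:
Q = 166444 (Q = (-15*5 + 83*70) - 1*(-160709) = (-75 + 5810) + 160709 = 5735 + 160709 = 166444)
√(Q + 23587) = √(166444 + 23587) = √190031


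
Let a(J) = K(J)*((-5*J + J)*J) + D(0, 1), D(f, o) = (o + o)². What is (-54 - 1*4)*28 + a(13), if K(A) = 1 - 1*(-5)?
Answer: -5676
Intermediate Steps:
K(A) = 6 (K(A) = 1 + 5 = 6)
D(f, o) = 4*o² (D(f, o) = (2*o)² = 4*o²)
a(J) = 4 - 24*J² (a(J) = 6*((-5*J + J)*J) + 4*1² = 6*((-4*J)*J) + 4*1 = 6*(-4*J²) + 4 = -24*J² + 4 = 4 - 24*J²)
(-54 - 1*4)*28 + a(13) = (-54 - 1*4)*28 + (4 - 24*13²) = (-54 - 4)*28 + (4 - 24*169) = -58*28 + (4 - 4056) = -1624 - 4052 = -5676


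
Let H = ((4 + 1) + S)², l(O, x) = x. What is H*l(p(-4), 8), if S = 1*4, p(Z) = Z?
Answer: 648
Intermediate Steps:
S = 4
H = 81 (H = ((4 + 1) + 4)² = (5 + 4)² = 9² = 81)
H*l(p(-4), 8) = 81*8 = 648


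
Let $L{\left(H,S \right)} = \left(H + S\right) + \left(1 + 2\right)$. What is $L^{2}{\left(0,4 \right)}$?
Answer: $49$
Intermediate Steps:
$L{\left(H,S \right)} = 3 + H + S$ ($L{\left(H,S \right)} = \left(H + S\right) + 3 = 3 + H + S$)
$L^{2}{\left(0,4 \right)} = \left(3 + 0 + 4\right)^{2} = 7^{2} = 49$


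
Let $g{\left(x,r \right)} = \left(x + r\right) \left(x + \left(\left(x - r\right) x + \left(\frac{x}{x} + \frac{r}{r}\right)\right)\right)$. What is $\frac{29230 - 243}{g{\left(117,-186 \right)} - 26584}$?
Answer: $- \frac{28987}{2480914} \approx -0.011684$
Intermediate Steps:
$g{\left(x,r \right)} = \left(r + x\right) \left(2 + x + x \left(x - r\right)\right)$ ($g{\left(x,r \right)} = \left(r + x\right) \left(x + \left(x \left(x - r\right) + \left(1 + 1\right)\right)\right) = \left(r + x\right) \left(x + \left(x \left(x - r\right) + 2\right)\right) = \left(r + x\right) \left(x + \left(2 + x \left(x - r\right)\right)\right) = \left(r + x\right) \left(2 + x + x \left(x - r\right)\right)$)
$\frac{29230 - 243}{g{\left(117,-186 \right)} - 26584} = \frac{29230 - 243}{\left(117^{2} + 117^{3} + 2 \left(-186\right) + 2 \cdot 117 - 21762 - 117 \left(-186\right)^{2}\right) - 26584} = \frac{28987}{\left(13689 + 1601613 - 372 + 234 - 21762 - 117 \cdot 34596\right) - 26584} = \frac{28987}{\left(13689 + 1601613 - 372 + 234 - 21762 - 4047732\right) - 26584} = \frac{28987}{-2454330 - 26584} = \frac{28987}{-2480914} = 28987 \left(- \frac{1}{2480914}\right) = - \frac{28987}{2480914}$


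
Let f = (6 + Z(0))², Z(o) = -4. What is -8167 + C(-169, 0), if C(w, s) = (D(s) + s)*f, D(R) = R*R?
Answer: -8167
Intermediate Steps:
D(R) = R²
f = 4 (f = (6 - 4)² = 2² = 4)
C(w, s) = 4*s + 4*s² (C(w, s) = (s² + s)*4 = (s + s²)*4 = 4*s + 4*s²)
-8167 + C(-169, 0) = -8167 + 4*0*(1 + 0) = -8167 + 4*0*1 = -8167 + 0 = -8167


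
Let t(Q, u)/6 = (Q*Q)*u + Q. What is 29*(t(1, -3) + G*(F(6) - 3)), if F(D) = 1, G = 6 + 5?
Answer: -986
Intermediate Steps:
G = 11
t(Q, u) = 6*Q + 6*u*Q² (t(Q, u) = 6*((Q*Q)*u + Q) = 6*(Q²*u + Q) = 6*(u*Q² + Q) = 6*(Q + u*Q²) = 6*Q + 6*u*Q²)
29*(t(1, -3) + G*(F(6) - 3)) = 29*(6*1*(1 + 1*(-3)) + 11*(1 - 3)) = 29*(6*1*(1 - 3) + 11*(-2)) = 29*(6*1*(-2) - 22) = 29*(-12 - 22) = 29*(-34) = -986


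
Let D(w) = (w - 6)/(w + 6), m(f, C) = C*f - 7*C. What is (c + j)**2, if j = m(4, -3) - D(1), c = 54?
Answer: 198916/49 ≈ 4059.5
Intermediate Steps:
m(f, C) = -7*C + C*f
D(w) = (-6 + w)/(6 + w)
j = 68/7 (j = -3*(-7 + 4) - (-6 + 1)/(6 + 1) = -3*(-3) - (-5)/7 = 9 - (-5)/7 = 9 - 1*(-5/7) = 9 + 5/7 = 68/7 ≈ 9.7143)
(c + j)**2 = (54 + 68/7)**2 = (446/7)**2 = 198916/49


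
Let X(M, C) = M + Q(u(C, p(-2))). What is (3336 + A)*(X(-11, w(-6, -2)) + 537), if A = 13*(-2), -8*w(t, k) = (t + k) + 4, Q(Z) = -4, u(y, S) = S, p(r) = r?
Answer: 1727820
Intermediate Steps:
w(t, k) = -1/2 - k/8 - t/8 (w(t, k) = -((t + k) + 4)/8 = -((k + t) + 4)/8 = -(4 + k + t)/8 = -1/2 - k/8 - t/8)
X(M, C) = -4 + M (X(M, C) = M - 4 = -4 + M)
A = -26
(3336 + A)*(X(-11, w(-6, -2)) + 537) = (3336 - 26)*((-4 - 11) + 537) = 3310*(-15 + 537) = 3310*522 = 1727820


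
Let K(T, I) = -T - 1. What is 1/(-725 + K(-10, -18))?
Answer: -1/716 ≈ -0.0013966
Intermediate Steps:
K(T, I) = -1 - T
1/(-725 + K(-10, -18)) = 1/(-725 + (-1 - 1*(-10))) = 1/(-725 + (-1 + 10)) = 1/(-725 + 9) = 1/(-716) = -1/716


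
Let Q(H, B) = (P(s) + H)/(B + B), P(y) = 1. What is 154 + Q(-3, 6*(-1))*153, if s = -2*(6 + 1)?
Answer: 359/2 ≈ 179.50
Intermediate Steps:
s = -14 (s = -2*7 = -14)
Q(H, B) = (1 + H)/(2*B) (Q(H, B) = (1 + H)/(B + B) = (1 + H)/((2*B)) = (1 + H)*(1/(2*B)) = (1 + H)/(2*B))
154 + Q(-3, 6*(-1))*153 = 154 + ((1 - 3)/(2*((6*(-1)))))*153 = 154 + ((½)*(-2)/(-6))*153 = 154 + ((½)*(-⅙)*(-2))*153 = 154 + (⅙)*153 = 154 + 51/2 = 359/2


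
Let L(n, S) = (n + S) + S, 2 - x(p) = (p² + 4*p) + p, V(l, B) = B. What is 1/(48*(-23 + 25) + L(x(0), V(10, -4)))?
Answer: 1/90 ≈ 0.011111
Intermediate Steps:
x(p) = 2 - p² - 5*p (x(p) = 2 - ((p² + 4*p) + p) = 2 - (p² + 5*p) = 2 + (-p² - 5*p) = 2 - p² - 5*p)
L(n, S) = n + 2*S (L(n, S) = (S + n) + S = n + 2*S)
1/(48*(-23 + 25) + L(x(0), V(10, -4))) = 1/(48*(-23 + 25) + ((2 - 1*0² - 5*0) + 2*(-4))) = 1/(48*2 + ((2 - 1*0 + 0) - 8)) = 1/(96 + ((2 + 0 + 0) - 8)) = 1/(96 + (2 - 8)) = 1/(96 - 6) = 1/90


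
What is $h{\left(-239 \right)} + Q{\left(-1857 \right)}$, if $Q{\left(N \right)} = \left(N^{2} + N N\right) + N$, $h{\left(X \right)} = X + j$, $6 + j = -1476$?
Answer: $6893320$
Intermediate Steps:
$j = -1482$ ($j = -6 - 1476 = -1482$)
$h{\left(X \right)} = -1482 + X$ ($h{\left(X \right)} = X - 1482 = -1482 + X$)
$Q{\left(N \right)} = N + 2 N^{2}$ ($Q{\left(N \right)} = \left(N^{2} + N^{2}\right) + N = 2 N^{2} + N = N + 2 N^{2}$)
$h{\left(-239 \right)} + Q{\left(-1857 \right)} = \left(-1482 - 239\right) - 1857 \left(1 + 2 \left(-1857\right)\right) = -1721 - 1857 \left(1 - 3714\right) = -1721 - -6895041 = -1721 + 6895041 = 6893320$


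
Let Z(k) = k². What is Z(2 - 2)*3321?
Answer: 0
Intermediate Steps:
Z(2 - 2)*3321 = (2 - 2)²*3321 = 0²*3321 = 0*3321 = 0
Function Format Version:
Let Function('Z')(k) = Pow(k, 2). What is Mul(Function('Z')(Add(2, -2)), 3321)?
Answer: 0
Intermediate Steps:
Mul(Function('Z')(Add(2, -2)), 3321) = Mul(Pow(Add(2, -2), 2), 3321) = Mul(Pow(0, 2), 3321) = Mul(0, 3321) = 0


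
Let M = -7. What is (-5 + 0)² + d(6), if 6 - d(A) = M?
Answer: 38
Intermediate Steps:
d(A) = 13 (d(A) = 6 - 1*(-7) = 6 + 7 = 13)
(-5 + 0)² + d(6) = (-5 + 0)² + 13 = (-5)² + 13 = 25 + 13 = 38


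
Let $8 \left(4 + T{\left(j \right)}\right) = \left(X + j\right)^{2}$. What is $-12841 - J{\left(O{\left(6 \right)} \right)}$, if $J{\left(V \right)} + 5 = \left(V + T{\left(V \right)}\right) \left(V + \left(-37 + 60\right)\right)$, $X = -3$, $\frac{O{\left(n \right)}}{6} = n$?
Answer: $- \frac{182043}{8} \approx -22755.0$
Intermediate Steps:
$O{\left(n \right)} = 6 n$
$T{\left(j \right)} = -4 + \frac{\left(-3 + j\right)^{2}}{8}$
$J{\left(V \right)} = -5 + \left(23 + V\right) \left(-4 + V + \frac{\left(-3 + V\right)^{2}}{8}\right)$ ($J{\left(V \right)} = -5 + \left(V + \left(-4 + \frac{\left(-3 + V\right)^{2}}{8}\right)\right) \left(V + \left(-37 + 60\right)\right) = -5 + \left(-4 + V + \frac{\left(-3 + V\right)^{2}}{8}\right) \left(V + 23\right) = -5 + \left(-4 + V + \frac{\left(-3 + V\right)^{2}}{8}\right) \left(23 + V\right) = -5 + \left(23 + V\right) \left(-4 + V + \frac{\left(-3 + V\right)^{2}}{8}\right)$)
$-12841 - J{\left(O{\left(6 \right)} \right)} = -12841 - \left(- \frac{569}{8} + \frac{\left(6 \cdot 6\right)^{3}}{8} + \frac{23 \cdot 6 \cdot 6}{8} + \frac{25 \left(6 \cdot 6\right)^{2}}{8}\right) = -12841 - \left(- \frac{569}{8} + \frac{36^{3}}{8} + \frac{23}{8} \cdot 36 + \frac{25 \cdot 36^{2}}{8}\right) = -12841 - \left(- \frac{569}{8} + \frac{1}{8} \cdot 46656 + \frac{207}{2} + \frac{25}{8} \cdot 1296\right) = -12841 - \left(- \frac{569}{8} + 5832 + \frac{207}{2} + 4050\right) = -12841 - \frac{79315}{8} = - \frac{182043}{8}$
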